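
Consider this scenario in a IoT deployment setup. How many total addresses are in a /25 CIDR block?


Given: CIDR prefix /25
Host bits = 32 - 25 = 7
Total addresses = 2^7 = 128

128


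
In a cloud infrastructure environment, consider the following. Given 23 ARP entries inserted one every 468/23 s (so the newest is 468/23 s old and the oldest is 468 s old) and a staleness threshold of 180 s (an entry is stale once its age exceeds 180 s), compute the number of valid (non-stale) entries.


Ages are k * 468/23 s for k = 1..23 (spacing = 20.3478 s).
Entry k is valid iff k * 468/23 <= 180 iff k <= 23 * 180 / 468 = 8.8462
n_valid = floor(8.8462) = 8
(n_stale = 23 - 8 = 15)

8


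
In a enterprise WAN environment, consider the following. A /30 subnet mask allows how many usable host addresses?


Given: subnet mask /30
Host bits = 32 - 30 = 2
Total addresses = 2^2 = 4
Usable hosts = 4 - 2 (network + broadcast) = 2

2


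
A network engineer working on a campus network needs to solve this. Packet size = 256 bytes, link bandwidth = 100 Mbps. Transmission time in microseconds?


Given: packet = 256 bytes, bandwidth = 100 Mbps
Packet in bits = 256 * 8 = 2048 bits
Bandwidth = 100 * 10^6 = 100000000 bps
Time = 2048 / 100000000 seconds
Time in us = 2048 * 10^6 / 100000000 = 20.48

20.48


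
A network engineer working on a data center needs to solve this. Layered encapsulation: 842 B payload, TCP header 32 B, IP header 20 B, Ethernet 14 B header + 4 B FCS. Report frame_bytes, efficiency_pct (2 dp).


TCP segment = 842 + 32 = 874 B
IP packet = 874 + 20 = 894 B
Ethernet frame = 894 + 14 + 4 = 912 B
Efficiency = app / frame = 842 / 912 = 0.923246 = 92.3246% -> 92.32% (2 dp)

912, 92.32


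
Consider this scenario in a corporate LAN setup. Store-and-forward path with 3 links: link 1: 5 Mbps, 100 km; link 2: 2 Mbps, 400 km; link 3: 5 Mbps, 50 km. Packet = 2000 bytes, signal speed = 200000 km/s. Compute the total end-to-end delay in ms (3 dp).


Packet = 2000 bytes = 16000 bits. Store-and-forward: sum (t_trans + t_prop) per link.
Link 1: t_trans = 16000/(5*10^6) s = 3.2000 ms; t_prop = 100/200000 s = 0.5000 ms; subtotal = 3.7000 ms
Link 2: t_trans = 16000/(2*10^6) s = 8.0000 ms; t_prop = 400/200000 s = 2.0000 ms; subtotal = 10.0000 ms
Link 3: t_trans = 16000/(5*10^6) s = 3.2000 ms; t_prop = 50/200000 s = 0.2500 ms; subtotal = 3.4500 ms
End-to-end = 3.7000 + 10.0000 + 3.4500 = 17.1500 ms -> 17.150 ms (3 dp)

17.150


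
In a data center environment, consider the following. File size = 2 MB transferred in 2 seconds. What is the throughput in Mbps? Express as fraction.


Given: file = 2 MB, time = 2 s
File in Mb = 2 * 8 = 16 Mb
Throughput = 16 / 2 Mbps
Throughput = 8 Mbps

8


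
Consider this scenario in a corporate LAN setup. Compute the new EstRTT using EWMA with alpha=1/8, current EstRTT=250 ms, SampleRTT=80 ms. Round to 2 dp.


Given: EstRTT = 250 ms, SampleRTT = 80 ms, alpha = 1/8
New EstRTT = (1 - alpha) * EstRTT + alpha * SampleRTT
(7/8) * 250 = 218.75
(1/8) * 80 = 10
New EstRTT = 218.75 + 10 = 228.75 ms -> 228.75 ms (2 dp)

228.75


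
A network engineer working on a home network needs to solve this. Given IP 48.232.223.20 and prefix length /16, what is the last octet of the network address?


Given: IP = 48.232.223.20, prefix = /16
Subnet mask = 255.255.0.0
Last octet of IP: 20
Last octet of mask: 0
Network last octet = 20 AND 0 = 0

0


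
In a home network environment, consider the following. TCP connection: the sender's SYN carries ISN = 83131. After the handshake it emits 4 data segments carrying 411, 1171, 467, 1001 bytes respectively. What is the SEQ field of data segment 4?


The SYN occupies sequence number ISN = 83131, so the first data byte is ISN + 1 = 83132.
SEQ of data segment i = (ISN + 1) + sum of payload sizes of segments 1..i-1.
Segment 1: SEQ = 83132, payload = 411 bytes
Segment 2: SEQ = 83543, payload = 1171 bytes
Segment 3: SEQ = 84714, payload = 467 bytes
Segment 4: SEQ = 85181, payload = 1001 bytes
SEQ of segment 4 = 83132 + 411 + 1171 + 467 = 85181

85181


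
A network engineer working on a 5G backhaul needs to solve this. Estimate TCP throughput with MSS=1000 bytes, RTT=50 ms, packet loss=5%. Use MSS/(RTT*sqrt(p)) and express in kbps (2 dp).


Given: MSS = 1000 bytes, RTT = 50 ms, loss = 5%
RTT in seconds = 50 / 1000 = 0.05
Loss rate = 5% = 0.05
sqrt(loss) = sqrt(0.05) = 0.223606797750
Throughput (bytes/s) = 1000 / (0.05 * 0.223606797750) = 89442.7191
Throughput (kbps) = 89442.7191 * 8 / 1000 = 715.541753 -> 715.54 kbps (2 dp)

715.54


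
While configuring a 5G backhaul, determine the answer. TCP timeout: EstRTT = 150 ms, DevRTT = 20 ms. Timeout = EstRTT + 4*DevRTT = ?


Given: EstRTT = 150 ms, DevRTT = 20 ms
Timeout = EstRTT + 4 * DevRTT
4 * DevRTT = 4 * 20 = 80
Timeout = 150 + 80 = 230 ms

230


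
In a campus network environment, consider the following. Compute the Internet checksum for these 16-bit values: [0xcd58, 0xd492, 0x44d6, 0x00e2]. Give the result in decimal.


Given words: [0xcd58, 0xd492, 0x44d6, 0x00e2]
Step 1: Sum all words
Raw sum = 52568 + 54418 + 17622 + 226 = 124834
Step 2: Fold carry: (59298 + 1) = 59299
One's complement = ~59299 & 0xFFFF = 6236

6236


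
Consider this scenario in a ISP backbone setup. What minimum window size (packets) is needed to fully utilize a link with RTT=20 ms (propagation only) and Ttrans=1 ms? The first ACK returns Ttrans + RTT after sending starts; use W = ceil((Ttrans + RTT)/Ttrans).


Given: Ttrans = 1 ms, RTT = 20 ms (= 2 * Tprop, Tprop = 10 ms)
Time until first ACK returns = Ttrans + RTT = 1 + 20 = 21 ms
Need W * Ttrans >= Ttrans + RTT  ->  W >= (Ttrans + RTT) / Ttrans
(Ttrans + RTT) / Ttrans = 21 / 1 = 21
W_min = ceil(21) = 21

21


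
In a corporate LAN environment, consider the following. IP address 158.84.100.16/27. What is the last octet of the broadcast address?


Given: IP = 158.84.100.16, prefix = /27
Host bits = 32 - 27 = 5
Network last octet = 16 AND mask = 0
Host part size = 2^5 - 1 = 31
Broadcast last octet = 0 OR 31 = 31

31


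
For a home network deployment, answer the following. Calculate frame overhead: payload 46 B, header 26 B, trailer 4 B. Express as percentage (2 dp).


Given: payload = 46 B, header = 26 B, trailer = 4 B
Overhead bytes = header + trailer = 26 + 4 = 30
Total frame = payload + overhead = 46 + 30 = 76
Overhead % = 30 / 76 * 100 = 39.4737% -> 39.47% (2 dp)

39.47


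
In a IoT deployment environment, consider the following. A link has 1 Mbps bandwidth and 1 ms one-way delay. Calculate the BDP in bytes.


Given: bandwidth = 1 Mbps, delay = 1 ms
BDP in bits = 1 * 10^6 * 1 / 1000
BDP in bits = 1000
BDP in bytes = 1000 / 8 = 125

125


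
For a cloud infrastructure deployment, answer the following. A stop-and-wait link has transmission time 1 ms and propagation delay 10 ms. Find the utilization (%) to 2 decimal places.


Given: Ttrans = 1 ms, Tprop = 10 ms
RTT = 2 * Tprop = 2 * 10 = 20 ms
U = Ttrans / (Ttrans + RTT)
U = 1 / (1 + 20)
U = 1 / 21 = 0.047619
U% = 4.76%

4.76


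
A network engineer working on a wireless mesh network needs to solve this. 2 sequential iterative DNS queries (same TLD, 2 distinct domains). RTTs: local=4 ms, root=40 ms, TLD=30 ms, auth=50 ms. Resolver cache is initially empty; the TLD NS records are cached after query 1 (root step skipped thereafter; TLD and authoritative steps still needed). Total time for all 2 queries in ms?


Lookup 1 (cold cache): local + root + TLD + auth = 4 + 40 + 30 + 50 = 124 ms
Lookups 2..2 (TLD NS cached -> skip root; new domain -> still ask TLD and auth): local + TLD + auth = 4 + 30 + 50 = 84 ms each
Remaining 1 lookups: 1 * 84 = 84 ms
Total = 124 + 84 = 208 ms

208


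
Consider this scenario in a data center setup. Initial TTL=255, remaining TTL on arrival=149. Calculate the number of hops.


Given: initial TTL = 255, received TTL = 149
Hops = initial TTL - received TTL
Hops = 255 - 149 = 106

106


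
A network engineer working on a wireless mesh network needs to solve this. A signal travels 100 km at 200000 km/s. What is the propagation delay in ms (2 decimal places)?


Given: distance = 100 km, speed = 200000 km/s
Delay = distance / speed = 100 / 200000 seconds
Delay in ms = 100 * 1000 / 200000
Delay = 0.5000 ms
Rounded to 2 dp = 0.50 ms

0.50


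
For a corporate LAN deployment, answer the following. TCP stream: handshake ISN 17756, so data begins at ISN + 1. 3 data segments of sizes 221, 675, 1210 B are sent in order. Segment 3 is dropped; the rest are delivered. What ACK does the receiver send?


SYN uses sequence number 17756; first data byte = ISN + 1 = 17757.
Segment 1: SEQ = 17757, len = 221 B, covers [17757, 17977]
Segment 2: SEQ = 17978, len = 675 B, covers [17978, 18652]
Segment 3: SEQ = 18653, len = 1210 B, covers [18653, 19862] [LOST]
In-order data received: bytes [17757, 18652] (segments 1..2).
Segment 3 missing -> gap begins at byte 18653.
Cumulative ACK = next expected in-order byte = 17757 + 221 + 675 = 18653

18653


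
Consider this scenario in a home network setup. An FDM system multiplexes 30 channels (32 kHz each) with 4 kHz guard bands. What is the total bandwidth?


Given: 30 channels, 32 kHz each, guard = 4 kHz
Channel bandwidth = 30 * 32 = 960 kHz
Guard bands = 29 gaps * 4 kHz = 116 kHz
Total = 960 + 116 = 1076 kHz

1076


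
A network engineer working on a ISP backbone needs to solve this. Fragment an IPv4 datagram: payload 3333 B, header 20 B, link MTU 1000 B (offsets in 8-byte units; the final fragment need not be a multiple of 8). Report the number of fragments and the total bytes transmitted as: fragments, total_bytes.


Max data per non-final fragment = floor((MTU - header)/8)*8 = floor((1000 - 20)/8)*8 = floor(980/8)*8 = 976 B
Final fragment needs no 8-byte alignment: it can carry up to MTU - header = 980 B
Non-final fragments needed = ceil((payload - 980) / 976) = ceil(2353/976) = ceil(2.4109) = 3
Number of fragments = 3 + 1 = 4
Fragment sizes (data): 3 * 976 B + 405 B (last, 405 <= 980 OK)
Total bytes sent = payload + n_frags * header = 3333 + 4*20 = 3333 + 80 = 3413 B

4, 3413


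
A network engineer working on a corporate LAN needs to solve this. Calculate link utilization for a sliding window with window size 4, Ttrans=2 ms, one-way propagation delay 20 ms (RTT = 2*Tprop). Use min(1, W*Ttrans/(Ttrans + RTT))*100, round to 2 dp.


Given: W = 4, Ttrans = 2 ms, RTT = 40 ms (= 2 * Tprop, Tprop = 20 ms)
Cycle time = Ttrans + RTT = 2 + 40 = 42 ms (first packet sent until its ACK returns)
W * Ttrans = 4 * 2 = 8 ms of sending per cycle
W * Ttrans / (Ttrans + RTT) = 8 / 42 = 0.190476
U = min(1, 0.190476) = 0.190476
U% = 19.05%

19.05


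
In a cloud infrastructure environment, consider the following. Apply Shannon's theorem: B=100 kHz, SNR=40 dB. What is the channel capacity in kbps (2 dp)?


Given: B = 100 kHz, SNR = 40 dB
SNR linear = 10^(40/10) = 10000
1 + SNR = 10001
log2(10001) = 13.2878566418
C = 100 * 1000 * 13.2878566418 = 1328785.6642 bps
C = 1328.785664 kbps -> 1328.79 kbps (2 dp)

1328.79


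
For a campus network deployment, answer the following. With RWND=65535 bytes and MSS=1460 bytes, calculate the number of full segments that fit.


Given: RWND = 65535 bytes, MSS = 1460 bytes
Full segments = floor(RWND / MSS)
Full segments = floor(65535 / 1460)
Full segments = floor(44.887) = 44

44


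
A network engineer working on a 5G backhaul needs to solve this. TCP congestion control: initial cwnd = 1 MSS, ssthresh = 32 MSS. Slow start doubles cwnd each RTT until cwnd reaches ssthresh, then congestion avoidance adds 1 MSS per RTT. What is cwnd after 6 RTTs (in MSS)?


RTT 0: cwnd = 1 MSS (initial)
RTT 1: cwnd = 2 MSS (slow start, doubled)
RTT 2: cwnd = 4 MSS (slow start, doubled)
RTT 3: cwnd = 8 MSS (slow start, doubled)
RTT 4: cwnd = 16 MSS (slow start, doubled)
RTT 5: cwnd = 32 MSS (slow start, doubled)
RTT 6: cwnd = 33 MSS (congestion avoidance, +1)

33


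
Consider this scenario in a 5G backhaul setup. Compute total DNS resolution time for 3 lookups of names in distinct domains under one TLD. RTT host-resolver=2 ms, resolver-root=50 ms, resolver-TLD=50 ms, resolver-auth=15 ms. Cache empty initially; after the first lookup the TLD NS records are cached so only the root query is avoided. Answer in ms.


Lookup 1 (cold cache): local + root + TLD + auth = 2 + 50 + 50 + 15 = 117 ms
Lookups 2..3 (TLD NS cached -> skip root; new domain -> still ask TLD and auth): local + TLD + auth = 2 + 50 + 15 = 67 ms each
Remaining 2 lookups: 2 * 67 = 134 ms
Total = 117 + 134 = 251 ms

251


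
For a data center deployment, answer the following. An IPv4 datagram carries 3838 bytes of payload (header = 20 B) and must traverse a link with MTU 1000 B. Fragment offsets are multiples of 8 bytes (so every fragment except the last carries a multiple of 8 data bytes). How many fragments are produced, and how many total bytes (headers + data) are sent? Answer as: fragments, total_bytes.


Max data per non-final fragment = floor((MTU - header)/8)*8 = floor((1000 - 20)/8)*8 = floor(980/8)*8 = 976 B
Final fragment needs no 8-byte alignment: it can carry up to MTU - header = 980 B
Non-final fragments needed = ceil((payload - 980) / 976) = ceil(2858/976) = ceil(2.9283) = 3
Number of fragments = 3 + 1 = 4
Fragment sizes (data): 3 * 976 B + 910 B (last, 910 <= 980 OK)
Total bytes sent = payload + n_frags * header = 3838 + 4*20 = 3838 + 80 = 3918 B

4, 3918


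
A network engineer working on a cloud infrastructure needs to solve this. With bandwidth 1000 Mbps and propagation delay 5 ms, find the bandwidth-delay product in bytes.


Given: bandwidth = 1000 Mbps, delay = 5 ms
BDP in bits = 1000 * 10^6 * 5 / 1000
BDP in bits = 5000000
BDP in bytes = 5000000 / 8 = 625000

625000


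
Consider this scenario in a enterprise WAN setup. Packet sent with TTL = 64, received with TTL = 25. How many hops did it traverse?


Given: initial TTL = 64, received TTL = 25
Hops = initial TTL - received TTL
Hops = 64 - 25 = 39

39


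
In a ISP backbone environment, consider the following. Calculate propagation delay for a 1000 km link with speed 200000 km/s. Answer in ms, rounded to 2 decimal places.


Given: distance = 1000 km, speed = 200000 km/s
Delay = distance / speed = 1000 / 200000 seconds
Delay in ms = 1000 * 1000 / 200000
Delay = 5.0000 ms
Rounded to 2 dp = 5.00 ms

5.00


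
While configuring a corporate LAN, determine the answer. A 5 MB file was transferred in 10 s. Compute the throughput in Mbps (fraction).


Given: file = 5 MB, time = 10 s
File in Mb = 5 * 8 = 40 Mb
Throughput = 40 / 10 Mbps
Throughput = 4 Mbps

4


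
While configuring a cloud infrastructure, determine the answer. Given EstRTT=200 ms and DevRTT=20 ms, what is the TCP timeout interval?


Given: EstRTT = 200 ms, DevRTT = 20 ms
Timeout = EstRTT + 4 * DevRTT
4 * DevRTT = 4 * 20 = 80
Timeout = 200 + 80 = 280 ms

280


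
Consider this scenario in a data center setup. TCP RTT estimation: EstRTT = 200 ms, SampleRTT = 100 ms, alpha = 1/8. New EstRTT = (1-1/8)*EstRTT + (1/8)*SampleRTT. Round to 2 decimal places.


Given: EstRTT = 200 ms, SampleRTT = 100 ms, alpha = 1/8
New EstRTT = (1 - alpha) * EstRTT + alpha * SampleRTT
(7/8) * 200 = 175
(1/8) * 100 = 12.5
New EstRTT = 175 + 12.5 = 187.5 ms -> 187.50 ms (2 dp)

187.50


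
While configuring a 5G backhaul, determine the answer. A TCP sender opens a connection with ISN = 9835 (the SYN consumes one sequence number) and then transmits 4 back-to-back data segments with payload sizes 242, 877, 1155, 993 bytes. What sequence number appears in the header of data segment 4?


The SYN occupies sequence number ISN = 9835, so the first data byte is ISN + 1 = 9836.
SEQ of data segment i = (ISN + 1) + sum of payload sizes of segments 1..i-1.
Segment 1: SEQ = 9836, payload = 242 bytes
Segment 2: SEQ = 10078, payload = 877 bytes
Segment 3: SEQ = 10955, payload = 1155 bytes
Segment 4: SEQ = 12110, payload = 993 bytes
SEQ of segment 4 = 9836 + 242 + 877 + 1155 = 12110

12110


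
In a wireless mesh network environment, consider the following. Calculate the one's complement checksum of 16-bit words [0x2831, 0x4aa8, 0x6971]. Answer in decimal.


Given words: [0x2831, 0x4aa8, 0x6971]
Step 1: Sum all words
Raw sum = 10289 + 19112 + 26993 = 56394
One's complement = ~56394 & 0xFFFF = 9141

9141


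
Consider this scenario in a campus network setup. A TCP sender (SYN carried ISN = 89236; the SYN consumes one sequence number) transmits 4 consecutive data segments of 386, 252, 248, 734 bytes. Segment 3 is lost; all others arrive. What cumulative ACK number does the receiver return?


SYN uses sequence number 89236; first data byte = ISN + 1 = 89237.
Segment 1: SEQ = 89237, len = 386 B, covers [89237, 89622]
Segment 2: SEQ = 89623, len = 252 B, covers [89623, 89874]
Segment 3: SEQ = 89875, len = 248 B, covers [89875, 90122] [LOST]
Segment 4: SEQ = 90123, len = 734 B, covers [90123, 90856]
In-order data received: bytes [89237, 89874] (segments 1..2).
Segment 3 missing -> gap begins at byte 89875; later segments buffered out of order.
Cumulative ACK = next expected in-order byte = 89237 + 386 + 252 = 89875

89875


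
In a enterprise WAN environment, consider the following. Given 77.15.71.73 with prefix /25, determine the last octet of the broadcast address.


Given: IP = 77.15.71.73, prefix = /25
Host bits = 32 - 25 = 7
Network last octet = 73 AND mask = 0
Host part size = 2^7 - 1 = 127
Broadcast last octet = 0 OR 127 = 127

127


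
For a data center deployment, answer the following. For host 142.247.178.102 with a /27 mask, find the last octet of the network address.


Given: IP = 142.247.178.102, prefix = /27
Subnet mask = 255.255.255.224
Last octet of IP: 102
Last octet of mask: 224
Network last octet = 102 AND 224 = 96

96


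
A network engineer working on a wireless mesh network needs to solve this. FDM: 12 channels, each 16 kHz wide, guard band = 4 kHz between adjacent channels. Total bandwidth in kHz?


Given: 12 channels, 16 kHz each, guard = 4 kHz
Channel bandwidth = 12 * 16 = 192 kHz
Guard bands = 11 gaps * 4 kHz = 44 kHz
Total = 192 + 44 = 236 kHz

236


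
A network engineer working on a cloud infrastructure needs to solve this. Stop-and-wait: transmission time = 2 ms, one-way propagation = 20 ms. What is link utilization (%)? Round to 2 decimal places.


Given: Ttrans = 2 ms, Tprop = 20 ms
RTT = 2 * Tprop = 2 * 20 = 40 ms
U = Ttrans / (Ttrans + RTT)
U = 2 / (2 + 40)
U = 2 / 42 = 0.047619
U% = 4.76%

4.76


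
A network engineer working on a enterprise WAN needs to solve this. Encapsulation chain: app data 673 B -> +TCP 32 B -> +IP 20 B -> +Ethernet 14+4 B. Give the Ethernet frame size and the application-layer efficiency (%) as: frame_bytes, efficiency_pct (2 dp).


TCP segment = 673 + 32 = 705 B
IP packet = 705 + 20 = 725 B
Ethernet frame = 725 + 14 + 4 = 743 B
Efficiency = app / frame = 673 / 743 = 0.905787 = 90.5787% -> 90.58% (2 dp)

743, 90.58


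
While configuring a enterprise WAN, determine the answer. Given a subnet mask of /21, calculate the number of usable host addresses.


Given: subnet mask /21
Host bits = 32 - 21 = 11
Total addresses = 2^11 = 2048
Usable hosts = 2048 - 2 (network + broadcast) = 2046

2046


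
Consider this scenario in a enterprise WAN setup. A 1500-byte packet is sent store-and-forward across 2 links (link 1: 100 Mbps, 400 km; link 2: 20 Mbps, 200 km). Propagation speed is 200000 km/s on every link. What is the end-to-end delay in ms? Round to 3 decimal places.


Packet = 1500 bytes = 12000 bits. Store-and-forward: sum (t_trans + t_prop) per link.
Link 1: t_trans = 12000/(100*10^6) s = 0.1200 ms; t_prop = 400/200000 s = 2.0000 ms; subtotal = 2.1200 ms
Link 2: t_trans = 12000/(20*10^6) s = 0.6000 ms; t_prop = 200/200000 s = 1.0000 ms; subtotal = 1.6000 ms
End-to-end = 2.1200 + 1.6000 = 3.7200 ms -> 3.720 ms (3 dp)

3.720


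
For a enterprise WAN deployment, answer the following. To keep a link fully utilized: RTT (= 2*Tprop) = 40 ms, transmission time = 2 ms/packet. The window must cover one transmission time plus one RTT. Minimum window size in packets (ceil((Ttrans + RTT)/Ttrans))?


Given: Ttrans = 2 ms, RTT = 40 ms (= 2 * Tprop, Tprop = 20 ms)
Time until first ACK returns = Ttrans + RTT = 2 + 40 = 42 ms
Need W * Ttrans >= Ttrans + RTT  ->  W >= (Ttrans + RTT) / Ttrans
(Ttrans + RTT) / Ttrans = 42 / 2 = 21
W_min = ceil(21) = 21

21


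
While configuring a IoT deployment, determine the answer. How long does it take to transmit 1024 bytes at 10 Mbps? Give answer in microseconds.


Given: packet = 1024 bytes, bandwidth = 10 Mbps
Packet in bits = 1024 * 8 = 8192 bits
Bandwidth = 10 * 10^6 = 10000000 bps
Time = 8192 / 10000000 seconds
Time in us = 8192 * 10^6 / 10000000 = 819.2

819.2


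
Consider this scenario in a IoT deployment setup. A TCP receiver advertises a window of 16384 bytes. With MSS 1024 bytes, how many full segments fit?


Given: RWND = 16384 bytes, MSS = 1024 bytes
Full segments = floor(RWND / MSS)
Full segments = floor(16384 / 1024)
Full segments = floor(16.0) = 16

16


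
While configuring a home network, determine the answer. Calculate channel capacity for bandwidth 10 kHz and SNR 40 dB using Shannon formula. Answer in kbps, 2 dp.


Given: B = 10 kHz, SNR = 40 dB
SNR linear = 10^(40/10) = 10000
1 + SNR = 10001
log2(10001) = 13.2878566418
C = 10 * 1000 * 13.2878566418 = 132878.5664 bps
C = 132.878566 kbps -> 132.88 kbps (2 dp)

132.88


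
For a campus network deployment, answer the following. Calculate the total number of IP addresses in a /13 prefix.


Given: CIDR prefix /13
Host bits = 32 - 13 = 19
Total addresses = 2^19 = 524288

524288


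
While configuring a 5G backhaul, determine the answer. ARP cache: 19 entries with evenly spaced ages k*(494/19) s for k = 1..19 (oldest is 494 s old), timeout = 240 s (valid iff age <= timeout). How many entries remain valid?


Ages are k * 494/19 s for k = 1..19 (spacing = 26.0000 s).
Entry k is valid iff k * 494/19 <= 240 iff k <= 19 * 240 / 494 = 9.2308
n_valid = floor(9.2308) = 9
(n_stale = 19 - 9 = 10)

9


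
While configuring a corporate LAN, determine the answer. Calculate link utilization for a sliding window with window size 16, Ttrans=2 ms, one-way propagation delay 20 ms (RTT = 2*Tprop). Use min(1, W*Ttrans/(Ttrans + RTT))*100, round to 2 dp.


Given: W = 16, Ttrans = 2 ms, RTT = 40 ms (= 2 * Tprop, Tprop = 20 ms)
Cycle time = Ttrans + RTT = 2 + 40 = 42 ms (first packet sent until its ACK returns)
W * Ttrans = 16 * 2 = 32 ms of sending per cycle
W * Ttrans / (Ttrans + RTT) = 32 / 42 = 0.761905
U = min(1, 0.761905) = 0.761905
U% = 76.19%

76.19


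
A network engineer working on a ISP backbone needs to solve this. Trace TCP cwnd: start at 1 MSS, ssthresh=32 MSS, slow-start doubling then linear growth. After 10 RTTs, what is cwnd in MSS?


RTT 0: cwnd = 1 MSS (initial)
RTT 1: cwnd = 2 MSS (slow start, doubled)
RTT 2: cwnd = 4 MSS (slow start, doubled)
RTT 3: cwnd = 8 MSS (slow start, doubled)
RTT 4: cwnd = 16 MSS (slow start, doubled)
RTT 5: cwnd = 32 MSS (slow start, doubled)
RTT 6: cwnd = 33 MSS (congestion avoidance, +1)
RTT 7: cwnd = 34 MSS (congestion avoidance, +1)
RTT 8: cwnd = 35 MSS (congestion avoidance, +1)
RTT 9: cwnd = 36 MSS (congestion avoidance, +1)
RTT 10: cwnd = 37 MSS (congestion avoidance, +1)

37


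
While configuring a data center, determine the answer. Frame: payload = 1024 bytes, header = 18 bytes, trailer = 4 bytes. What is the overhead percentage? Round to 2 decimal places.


Given: payload = 1024 B, header = 18 B, trailer = 4 B
Overhead bytes = header + trailer = 18 + 4 = 22
Total frame = payload + overhead = 1024 + 22 = 1046
Overhead % = 22 / 1046 * 100 = 2.1033% -> 2.10% (2 dp)

2.10


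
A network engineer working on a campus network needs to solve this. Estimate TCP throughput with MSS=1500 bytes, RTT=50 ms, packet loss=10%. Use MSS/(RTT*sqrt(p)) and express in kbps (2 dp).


Given: MSS = 1500 bytes, RTT = 50 ms, loss = 10%
RTT in seconds = 50 / 1000 = 0.05
Loss rate = 10% = 0.1
sqrt(loss) = sqrt(0.1) = 0.316227766017
Throughput (bytes/s) = 1500 / (0.05 * 0.316227766017) = 94868.3298
Throughput (kbps) = 94868.3298 * 8 / 1000 = 758.946638 -> 758.95 kbps (2 dp)

758.95


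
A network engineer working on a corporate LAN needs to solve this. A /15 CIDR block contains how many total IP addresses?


Given: CIDR prefix /15
Host bits = 32 - 15 = 17
Total addresses = 2^17 = 131072

131072


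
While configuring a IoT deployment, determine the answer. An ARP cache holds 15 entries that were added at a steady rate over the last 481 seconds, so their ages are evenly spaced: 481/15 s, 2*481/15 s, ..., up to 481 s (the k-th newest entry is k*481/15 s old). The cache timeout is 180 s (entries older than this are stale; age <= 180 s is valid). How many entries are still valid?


Ages are k * 481/15 s for k = 1..15 (spacing = 32.0667 s).
Entry k is valid iff k * 481/15 <= 180 iff k <= 15 * 180 / 481 = 5.6133
n_valid = floor(5.6133) = 5
(n_stale = 15 - 5 = 10)

5


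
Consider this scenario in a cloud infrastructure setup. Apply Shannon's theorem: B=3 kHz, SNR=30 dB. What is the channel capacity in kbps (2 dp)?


Given: B = 3 kHz, SNR = 30 dB
SNR linear = 10^(30/10) = 1000
1 + SNR = 1001
log2(1001) = 9.9672262588
C = 3 * 1000 * 9.9672262588 = 29901.6788 bps
C = 29.901679 kbps -> 29.90 kbps (2 dp)

29.90


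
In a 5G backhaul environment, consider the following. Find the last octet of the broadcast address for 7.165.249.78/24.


Given: IP = 7.165.249.78, prefix = /24
Host bits = 32 - 24 = 8
Network last octet = 78 AND mask = 0
Host part size = 2^8 - 1 = 255
Broadcast last octet = 0 OR 255 = 255

255


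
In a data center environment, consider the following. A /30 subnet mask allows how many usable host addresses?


Given: subnet mask /30
Host bits = 32 - 30 = 2
Total addresses = 2^2 = 4
Usable hosts = 4 - 2 (network + broadcast) = 2

2


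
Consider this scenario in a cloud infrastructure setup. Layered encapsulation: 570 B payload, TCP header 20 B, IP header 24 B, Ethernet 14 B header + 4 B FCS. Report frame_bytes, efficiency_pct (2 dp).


TCP segment = 570 + 20 = 590 B
IP packet = 590 + 24 = 614 B
Ethernet frame = 614 + 14 + 4 = 632 B
Efficiency = app / frame = 570 / 632 = 0.901899 = 90.1899% -> 90.19% (2 dp)

632, 90.19


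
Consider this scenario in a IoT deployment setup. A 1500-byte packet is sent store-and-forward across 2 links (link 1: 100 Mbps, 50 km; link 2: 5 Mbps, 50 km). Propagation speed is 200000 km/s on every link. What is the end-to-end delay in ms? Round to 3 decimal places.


Packet = 1500 bytes = 12000 bits. Store-and-forward: sum (t_trans + t_prop) per link.
Link 1: t_trans = 12000/(100*10^6) s = 0.1200 ms; t_prop = 50/200000 s = 0.2500 ms; subtotal = 0.3700 ms
Link 2: t_trans = 12000/(5*10^6) s = 2.4000 ms; t_prop = 50/200000 s = 0.2500 ms; subtotal = 2.6500 ms
End-to-end = 0.3700 + 2.6500 = 3.0200 ms -> 3.020 ms (3 dp)

3.020


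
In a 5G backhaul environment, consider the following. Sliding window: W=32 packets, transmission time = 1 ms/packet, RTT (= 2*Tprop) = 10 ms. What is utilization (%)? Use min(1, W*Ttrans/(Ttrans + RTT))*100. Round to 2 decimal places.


Given: W = 32, Ttrans = 1 ms, RTT = 10 ms (= 2 * Tprop, Tprop = 5 ms)
Cycle time = Ttrans + RTT = 1 + 10 = 11 ms (first packet sent until its ACK returns)
W * Ttrans = 32 * 1 = 32 ms of sending per cycle
W * Ttrans / (Ttrans + RTT) = 32 / 11 = 2.909091
U = min(1, 2.909091) = 1.000000
U% = 100.00%

100.00


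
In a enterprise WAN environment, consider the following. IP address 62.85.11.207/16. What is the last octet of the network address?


Given: IP = 62.85.11.207, prefix = /16
Subnet mask = 255.255.0.0
Last octet of IP: 207
Last octet of mask: 0
Network last octet = 207 AND 0 = 0

0


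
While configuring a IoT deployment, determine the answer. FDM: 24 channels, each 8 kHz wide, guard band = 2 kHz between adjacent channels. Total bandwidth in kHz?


Given: 24 channels, 8 kHz each, guard = 2 kHz
Channel bandwidth = 24 * 8 = 192 kHz
Guard bands = 23 gaps * 2 kHz = 46 kHz
Total = 192 + 46 = 238 kHz

238


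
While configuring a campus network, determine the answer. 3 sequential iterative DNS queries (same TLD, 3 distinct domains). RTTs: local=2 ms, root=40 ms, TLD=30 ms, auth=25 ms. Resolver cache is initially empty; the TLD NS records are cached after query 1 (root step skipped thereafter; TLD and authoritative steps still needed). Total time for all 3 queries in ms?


Lookup 1 (cold cache): local + root + TLD + auth = 2 + 40 + 30 + 25 = 97 ms
Lookups 2..3 (TLD NS cached -> skip root; new domain -> still ask TLD and auth): local + TLD + auth = 2 + 30 + 25 = 57 ms each
Remaining 2 lookups: 2 * 57 = 114 ms
Total = 97 + 114 = 211 ms

211


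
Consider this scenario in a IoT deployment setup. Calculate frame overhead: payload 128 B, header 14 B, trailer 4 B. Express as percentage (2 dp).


Given: payload = 128 B, header = 14 B, trailer = 4 B
Overhead bytes = header + trailer = 14 + 4 = 18
Total frame = payload + overhead = 128 + 18 = 146
Overhead % = 18 / 146 * 100 = 12.3288% -> 12.33% (2 dp)

12.33


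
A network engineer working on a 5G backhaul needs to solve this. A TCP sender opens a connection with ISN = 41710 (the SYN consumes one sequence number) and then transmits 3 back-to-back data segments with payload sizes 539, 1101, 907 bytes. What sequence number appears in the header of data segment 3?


The SYN occupies sequence number ISN = 41710, so the first data byte is ISN + 1 = 41711.
SEQ of data segment i = (ISN + 1) + sum of payload sizes of segments 1..i-1.
Segment 1: SEQ = 41711, payload = 539 bytes
Segment 2: SEQ = 42250, payload = 1101 bytes
Segment 3: SEQ = 43351, payload = 907 bytes
SEQ of segment 3 = 41711 + 539 + 1101 = 43351

43351


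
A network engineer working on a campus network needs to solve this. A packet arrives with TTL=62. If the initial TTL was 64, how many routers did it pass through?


Given: initial TTL = 64, received TTL = 62
Hops = initial TTL - received TTL
Hops = 64 - 62 = 2

2


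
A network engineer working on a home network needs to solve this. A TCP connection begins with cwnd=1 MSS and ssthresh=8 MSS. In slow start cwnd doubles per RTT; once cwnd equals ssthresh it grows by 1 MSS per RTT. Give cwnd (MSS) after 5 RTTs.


RTT 0: cwnd = 1 MSS (initial)
RTT 1: cwnd = 2 MSS (slow start, doubled)
RTT 2: cwnd = 4 MSS (slow start, doubled)
RTT 3: cwnd = 8 MSS (slow start, doubled)
RTT 4: cwnd = 9 MSS (congestion avoidance, +1)
RTT 5: cwnd = 10 MSS (congestion avoidance, +1)

10


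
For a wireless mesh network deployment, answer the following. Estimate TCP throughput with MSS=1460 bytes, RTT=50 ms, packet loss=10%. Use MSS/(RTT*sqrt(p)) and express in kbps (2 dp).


Given: MSS = 1460 bytes, RTT = 50 ms, loss = 10%
RTT in seconds = 50 / 1000 = 0.05
Loss rate = 10% = 0.1
sqrt(loss) = sqrt(0.1) = 0.316227766017
Throughput (bytes/s) = 1460 / (0.05 * 0.316227766017) = 92338.5077
Throughput (kbps) = 92338.5077 * 8 / 1000 = 738.708061 -> 738.71 kbps (2 dp)

738.71


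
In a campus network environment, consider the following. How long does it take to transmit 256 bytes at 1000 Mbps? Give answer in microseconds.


Given: packet = 256 bytes, bandwidth = 1000 Mbps
Packet in bits = 256 * 8 = 2048 bits
Bandwidth = 1000 * 10^6 = 1000000000 bps
Time = 2048 / 1000000000 seconds
Time in us = 2048 * 10^6 / 1000000000 = 2.048

2.048


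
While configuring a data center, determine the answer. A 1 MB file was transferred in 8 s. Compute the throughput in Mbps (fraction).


Given: file = 1 MB, time = 8 s
File in Mb = 1 * 8 = 8 Mb
Throughput = 8 / 8 Mbps
Throughput = 1 Mbps

1


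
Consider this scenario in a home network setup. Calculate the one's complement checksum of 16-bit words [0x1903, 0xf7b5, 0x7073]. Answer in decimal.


Given words: [0x1903, 0xf7b5, 0x7073]
Step 1: Sum all words
Raw sum = 6403 + 63413 + 28787 = 98603
Step 2: Fold carry: (33067 + 1) = 33068
One's complement = ~33068 & 0xFFFF = 32467

32467


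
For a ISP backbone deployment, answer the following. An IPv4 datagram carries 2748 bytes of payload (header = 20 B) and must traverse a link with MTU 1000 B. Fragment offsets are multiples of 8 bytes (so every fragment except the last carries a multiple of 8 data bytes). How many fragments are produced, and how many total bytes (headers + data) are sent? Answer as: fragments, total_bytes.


Max data per non-final fragment = floor((MTU - header)/8)*8 = floor((1000 - 20)/8)*8 = floor(980/8)*8 = 976 B
Final fragment needs no 8-byte alignment: it can carry up to MTU - header = 980 B
Non-final fragments needed = ceil((payload - 980) / 976) = ceil(1768/976) = ceil(1.8115) = 2
Number of fragments = 2 + 1 = 3
Fragment sizes (data): 2 * 976 B + 796 B (last, 796 <= 980 OK)
Total bytes sent = payload + n_frags * header = 2748 + 3*20 = 2748 + 60 = 2808 B

3, 2808


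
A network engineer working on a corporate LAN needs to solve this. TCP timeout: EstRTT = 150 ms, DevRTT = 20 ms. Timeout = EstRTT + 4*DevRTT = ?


Given: EstRTT = 150 ms, DevRTT = 20 ms
Timeout = EstRTT + 4 * DevRTT
4 * DevRTT = 4 * 20 = 80
Timeout = 150 + 80 = 230 ms

230


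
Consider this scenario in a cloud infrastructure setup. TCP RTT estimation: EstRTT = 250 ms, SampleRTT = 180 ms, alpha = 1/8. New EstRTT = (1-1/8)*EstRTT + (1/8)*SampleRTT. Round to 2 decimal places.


Given: EstRTT = 250 ms, SampleRTT = 180 ms, alpha = 1/8
New EstRTT = (1 - alpha) * EstRTT + alpha * SampleRTT
(7/8) * 250 = 218.75
(1/8) * 180 = 22.5
New EstRTT = 218.75 + 22.5 = 241.25 ms -> 241.25 ms (2 dp)

241.25


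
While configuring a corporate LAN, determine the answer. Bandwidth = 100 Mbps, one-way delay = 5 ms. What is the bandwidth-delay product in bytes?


Given: bandwidth = 100 Mbps, delay = 5 ms
BDP in bits = 100 * 10^6 * 5 / 1000
BDP in bits = 500000
BDP in bytes = 500000 / 8 = 62500

62500


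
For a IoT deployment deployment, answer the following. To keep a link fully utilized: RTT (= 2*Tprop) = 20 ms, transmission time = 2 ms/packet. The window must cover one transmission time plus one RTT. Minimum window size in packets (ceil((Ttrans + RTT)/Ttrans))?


Given: Ttrans = 2 ms, RTT = 20 ms (= 2 * Tprop, Tprop = 10 ms)
Time until first ACK returns = Ttrans + RTT = 2 + 20 = 22 ms
Need W * Ttrans >= Ttrans + RTT  ->  W >= (Ttrans + RTT) / Ttrans
(Ttrans + RTT) / Ttrans = 22 / 2 = 11
W_min = ceil(11) = 11

11


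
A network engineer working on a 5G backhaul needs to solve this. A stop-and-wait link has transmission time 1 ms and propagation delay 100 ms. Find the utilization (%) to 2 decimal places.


Given: Ttrans = 1 ms, Tprop = 100 ms
RTT = 2 * Tprop = 2 * 100 = 200 ms
U = Ttrans / (Ttrans + RTT)
U = 1 / (1 + 200)
U = 1 / 201 = 0.004975
U% = 0.50%

0.50


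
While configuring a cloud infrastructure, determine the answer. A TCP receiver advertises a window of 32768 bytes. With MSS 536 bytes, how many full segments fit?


Given: RWND = 32768 bytes, MSS = 536 bytes
Full segments = floor(RWND / MSS)
Full segments = floor(32768 / 536)
Full segments = floor(61.1343) = 61

61


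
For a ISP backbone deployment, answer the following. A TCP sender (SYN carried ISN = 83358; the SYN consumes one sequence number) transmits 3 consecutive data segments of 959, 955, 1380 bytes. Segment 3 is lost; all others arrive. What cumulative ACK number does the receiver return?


SYN uses sequence number 83358; first data byte = ISN + 1 = 83359.
Segment 1: SEQ = 83359, len = 959 B, covers [83359, 84317]
Segment 2: SEQ = 84318, len = 955 B, covers [84318, 85272]
Segment 3: SEQ = 85273, len = 1380 B, covers [85273, 86652] [LOST]
In-order data received: bytes [83359, 85272] (segments 1..2).
Segment 3 missing -> gap begins at byte 85273.
Cumulative ACK = next expected in-order byte = 83359 + 959 + 955 = 85273

85273


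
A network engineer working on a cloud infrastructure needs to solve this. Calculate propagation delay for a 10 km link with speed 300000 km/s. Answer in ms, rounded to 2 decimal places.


Given: distance = 10 km, speed = 300000 km/s
Delay = distance / speed = 10 / 300000 seconds
Delay in ms = 10 * 1000 / 300000
Delay = 0.0333 ms
Rounded to 2 dp = 0.03 ms

0.03


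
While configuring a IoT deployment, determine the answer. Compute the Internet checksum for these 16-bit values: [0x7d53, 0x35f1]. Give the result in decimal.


Given words: [0x7d53, 0x35f1]
Step 1: Sum all words
Raw sum = 32083 + 13809 = 45892
One's complement = ~45892 & 0xFFFF = 19643

19643


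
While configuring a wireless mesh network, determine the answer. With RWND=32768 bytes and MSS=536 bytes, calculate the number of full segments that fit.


Given: RWND = 32768 bytes, MSS = 536 bytes
Full segments = floor(RWND / MSS)
Full segments = floor(32768 / 536)
Full segments = floor(61.1343) = 61

61


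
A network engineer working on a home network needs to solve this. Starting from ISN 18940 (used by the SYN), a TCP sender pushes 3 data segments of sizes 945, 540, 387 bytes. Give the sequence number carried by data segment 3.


The SYN occupies sequence number ISN = 18940, so the first data byte is ISN + 1 = 18941.
SEQ of data segment i = (ISN + 1) + sum of payload sizes of segments 1..i-1.
Segment 1: SEQ = 18941, payload = 945 bytes
Segment 2: SEQ = 19886, payload = 540 bytes
Segment 3: SEQ = 20426, payload = 387 bytes
SEQ of segment 3 = 18941 + 945 + 540 = 20426

20426


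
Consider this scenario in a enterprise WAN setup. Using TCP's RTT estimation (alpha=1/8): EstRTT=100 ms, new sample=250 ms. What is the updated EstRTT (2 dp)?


Given: EstRTT = 100 ms, SampleRTT = 250 ms, alpha = 1/8
New EstRTT = (1 - alpha) * EstRTT + alpha * SampleRTT
(7/8) * 100 = 87.5
(1/8) * 250 = 31.25
New EstRTT = 87.5 + 31.25 = 118.75 ms -> 118.75 ms (2 dp)

118.75


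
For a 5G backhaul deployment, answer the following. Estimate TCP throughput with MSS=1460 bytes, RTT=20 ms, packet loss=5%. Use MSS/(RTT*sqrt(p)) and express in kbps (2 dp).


Given: MSS = 1460 bytes, RTT = 20 ms, loss = 5%
RTT in seconds = 20 / 1000 = 0.02
Loss rate = 5% = 0.05
sqrt(loss) = sqrt(0.05) = 0.223606797750
Throughput (bytes/s) = 1460 / (0.02 * 0.223606797750) = 326465.9247
Throughput (kbps) = 326465.9247 * 8 / 1000 = 2611.727398 -> 2611.73 kbps (2 dp)

2611.73


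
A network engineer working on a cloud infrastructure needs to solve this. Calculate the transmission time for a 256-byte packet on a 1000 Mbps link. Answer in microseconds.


Given: packet = 256 bytes, bandwidth = 1000 Mbps
Packet in bits = 256 * 8 = 2048 bits
Bandwidth = 1000 * 10^6 = 1000000000 bps
Time = 2048 / 1000000000 seconds
Time in us = 2048 * 10^6 / 1000000000 = 2.048

2.048


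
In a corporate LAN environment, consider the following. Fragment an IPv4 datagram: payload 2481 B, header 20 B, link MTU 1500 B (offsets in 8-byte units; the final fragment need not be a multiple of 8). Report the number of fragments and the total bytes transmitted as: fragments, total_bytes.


Max data per non-final fragment = floor((MTU - header)/8)*8 = floor((1500 - 20)/8)*8 = floor(1480/8)*8 = 1480 B
Final fragment needs no 8-byte alignment: it can carry up to MTU - header = 1480 B
Non-final fragments needed = ceil((payload - 1480) / 1480) = ceil(1001/1480) = ceil(0.6764) = 1
Number of fragments = 1 + 1 = 2
Fragment sizes (data): 1 * 1480 B + 1001 B (last, 1001 <= 1480 OK)
Total bytes sent = payload + n_frags * header = 2481 + 2*20 = 2481 + 40 = 2521 B

2, 2521


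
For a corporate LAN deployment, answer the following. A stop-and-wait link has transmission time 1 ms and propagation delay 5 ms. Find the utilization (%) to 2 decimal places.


Given: Ttrans = 1 ms, Tprop = 5 ms
RTT = 2 * Tprop = 2 * 5 = 10 ms
U = Ttrans / (Ttrans + RTT)
U = 1 / (1 + 10)
U = 1 / 11 = 0.090909
U% = 9.09%

9.09


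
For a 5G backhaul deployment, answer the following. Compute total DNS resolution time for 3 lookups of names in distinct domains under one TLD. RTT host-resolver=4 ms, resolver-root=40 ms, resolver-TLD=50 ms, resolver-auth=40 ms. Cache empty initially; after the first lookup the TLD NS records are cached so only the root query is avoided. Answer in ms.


Lookup 1 (cold cache): local + root + TLD + auth = 4 + 40 + 50 + 40 = 134 ms
Lookups 2..3 (TLD NS cached -> skip root; new domain -> still ask TLD and auth): local + TLD + auth = 4 + 50 + 40 = 94 ms each
Remaining 2 lookups: 2 * 94 = 188 ms
Total = 134 + 188 = 322 ms

322
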